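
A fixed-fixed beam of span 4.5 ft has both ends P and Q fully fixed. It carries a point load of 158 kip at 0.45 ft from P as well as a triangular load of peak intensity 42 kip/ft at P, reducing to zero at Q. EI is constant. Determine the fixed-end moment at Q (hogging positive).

M_Q = 34.75 kip·ft

Take the two fixed-end moments M_P, M_Q as redundants; the released structure is the simple span PQ.
On the primary (simply-supported) span, the end slopes from the loading are:
  at P: point load 158 at a = 0.45: Pab(L + b)/(6LEI) = 91.19/EI
  at Q: point load 158 at a = 0.45: Pab(L + a)/(6LEI) = 52.79/EI
  at P: triangular load, peak 42: w₀L³/(45EI) = 85.05/EI
  at Q: triangular load, peak 42: 7w₀L³/(360EI) = 74.42/EI
  θ_P0 = 176.2/EI,  θ_Q0 = 127.2/EI
Flexibility coefficients: a unit moment at one end gives L/(3EI) there and L/(6EI) at the far end, so f₁₁ = f₂₂ = 1.5/EI and f₁₂ = f₂₁ = 0.75/EI.
Compatibility — zero rotation at each built-in end:
  1.5 M_P + 0.75 M_Q = 176.2
  0.75 M_P + 1.5 M_Q = 127.2
Solving the pair gives M_P = 100.1 kip·ft and M_Q = 34.75 kip·ft (hogging).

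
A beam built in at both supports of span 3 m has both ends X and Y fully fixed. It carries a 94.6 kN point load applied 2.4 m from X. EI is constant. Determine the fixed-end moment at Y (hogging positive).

M_Y = 36.33 kN·m

Take the two fixed-end moments M_X, M_Y as redundants; the released structure is the simple span XY.
End rotations of the released simple span under the applied load (×1/EI):
  at X: point load 94.6 at a = 2.4: Pab(L + b)/(6LEI) = 27.24/EI
  at Y: point load 94.6 at a = 2.4: Pab(L + a)/(6LEI) = 40.87/EI
  θ_X0 = 27.24/EI,  θ_Y0 = 40.87/EI
Flexibility coefficients: a unit moment at one end gives L/(3EI) there and L/(6EI) at the far end, so f₁₁ = f₂₂ = 1/EI and f₁₂ = f₂₁ = 0.5/EI.
Compatibility — zero rotation at each built-in end:
  1 M_X + 0.5 M_Y = 27.24
  0.5 M_X + 1 M_Y = 40.87
Solving the pair gives M_X = 9.082 kN·m and M_Y = 36.33 kN·m (hogging).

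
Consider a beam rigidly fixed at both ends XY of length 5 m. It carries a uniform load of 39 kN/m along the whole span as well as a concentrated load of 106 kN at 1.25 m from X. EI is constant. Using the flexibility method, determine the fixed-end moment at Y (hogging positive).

M_Y = 106.1 kN·m

Release both end moments; the primary structure is a simply-supported span XY with redundants M_X and M_Y.
Simple-span end rotations at X and Y under the given loads:
  at X: UDL 39: wL³/(24EI) = 203.1/EI
  at Y: UDL 39: wL³/(24EI) = 203.1/EI
  at X: point load 106 at a = 1.25: Pab(L + b)/(6LEI) = 144.9/EI
  at Y: point load 106 at a = 1.25: Pab(L + a)/(6LEI) = 103.5/EI
  θ_X0 = 348/EI,  θ_Y0 = 306.6/EI
Flexibility coefficients: a unit moment at one end gives L/(3EI) there and L/(6EI) at the far end, so f₁₁ = f₂₂ = 1.667/EI and f₁₂ = f₂₁ = 0.8333/EI.
Compatibility — zero rotation at each built-in end:
  1.667 M_X + 0.8333 M_Y = 348
  0.8333 M_X + 1.667 M_Y = 306.6
Solving the pair gives M_X = 155.8 kN·m and M_Y = 106.1 kN·m (hogging).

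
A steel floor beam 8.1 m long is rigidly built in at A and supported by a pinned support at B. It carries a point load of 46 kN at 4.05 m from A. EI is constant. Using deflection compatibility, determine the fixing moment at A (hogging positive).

Take the reaction at B as the redundant and release it; the primary structure is a cantilever fixed at A.
Downward deflection at the released point B due to the loads:
  point load 46 at a = 4.05: Pa²(3L − a)/(6EI) = 2546/EI
Tip deflection under a unit load at B: L³/(3EI) = 177.1/EI.
The prop prevents deflection at B: R_B = δ_0/δ_{BB} = 2546/177.1 = 14.38 kN.
Moment equilibrium about A: M_A = Σ(load moments about A) − R_B·L = 186.3 − 14.38×8.1 = 69.86 kN·m.

M_A = 69.86 kN·m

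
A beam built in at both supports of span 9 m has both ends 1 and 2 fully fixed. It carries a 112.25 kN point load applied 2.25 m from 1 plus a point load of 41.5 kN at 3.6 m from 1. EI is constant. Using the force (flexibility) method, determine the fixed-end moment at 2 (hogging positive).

Take the two fixed-end moments M_1, M_2 as redundants; the released structure is the simple span 12.
Simple-span end rotations at 1 and 2 under the given loads:
  at 1: point load 112.25 at a = 2.25: Pab(L + b)/(6LEI) = 497.2/EI
  at 2: point load 112.25 at a = 2.25: Pab(L + a)/(6LEI) = 355.2/EI
  at 1: point load 41.5 at a = 3.6: Pab(L + b)/(6LEI) = 215.1/EI
  at 2: point load 41.5 at a = 3.6: Pab(L + a)/(6LEI) = 188.2/EI
  θ_10 = 712.4/EI,  θ_20 = 543.4/EI
Flexibility coefficients: a unit moment at one end gives L/(3EI) there and L/(6EI) at the far end, so f₁₁ = f₂₂ = 3/EI and f₁₂ = f₂₁ = 1.5/EI.
Compatibility — zero rotation at each built-in end:
  3 M_1 + 1.5 M_2 = 712.4
  1.5 M_1 + 3 M_2 = 543.4
Solving the pair gives M_1 = 195.9 kN·m and M_2 = 83.21 kN·m (hogging).

M_2 = 83.21 kN·m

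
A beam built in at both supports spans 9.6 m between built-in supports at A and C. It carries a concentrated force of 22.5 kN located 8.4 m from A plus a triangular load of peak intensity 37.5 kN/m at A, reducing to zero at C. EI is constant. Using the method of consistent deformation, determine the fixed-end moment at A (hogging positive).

M_A = 175.8 kN·m

Release both end moments; the primary structure is a simply-supported span AC with redundants M_A and M_C.
Simple-span end rotations at A and C under the given loads:
  at A: point load 22.5 at a = 8.4: Pab(L + b)/(6LEI) = 42.52/EI
  at C: point load 22.5 at a = 8.4: Pab(L + a)/(6LEI) = 70.88/EI
  at A: triangular load, peak 37.5: w₀L³/(45EI) = 737.3/EI
  at C: triangular load, peak 37.5: 7w₀L³/(360EI) = 645.1/EI
  θ_A0 = 779.8/EI,  θ_C0 = 716/EI
Flexibility coefficients: a unit moment at one end gives L/(3EI) there and L/(6EI) at the far end, so f₁₁ = f₂₂ = 3.2/EI and f₁₂ = f₂₁ = 1.6/EI.
Compatibility — zero rotation at each built-in end:
  3.2 M_A + 1.6 M_C = 779.8
  1.6 M_A + 3.2 M_C = 716
Solving the pair gives M_A = 175.8 kN·m and M_C = 135.9 kN·m (hogging).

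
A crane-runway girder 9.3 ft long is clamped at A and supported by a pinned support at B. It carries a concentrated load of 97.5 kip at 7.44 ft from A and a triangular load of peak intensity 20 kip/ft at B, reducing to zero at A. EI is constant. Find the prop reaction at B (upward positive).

R_B = 119.8 kip

Release the roller at B. Primary structure: cantilever fixed at A.
Primary-structure tip deflection at B by superposition:
  point load 97.5 at a = 7.44: Pa²(3L − a)/(6EI) = 18404/EI
  triangular load, peak 20 at the free end: 11w₀L⁴/(120EI) = 13714/EI
  δ_0 = 32118/EI
Flexibility coefficient — unit upward force at B: δ_{BB} = L³/(3EI) = 268.1/EI.
Compatibility at B: δ_0 − R_B·δ_{BB} = 0, so R_B = 32118/268.1 = 119.8 kip.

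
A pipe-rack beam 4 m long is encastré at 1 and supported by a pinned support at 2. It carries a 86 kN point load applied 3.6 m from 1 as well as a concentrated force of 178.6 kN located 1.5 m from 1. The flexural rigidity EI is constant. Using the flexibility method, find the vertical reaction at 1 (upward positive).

Take the reaction at 2 as the redundant and release it; the primary structure is a cantilever fixed at 1.
Primary-structure tip deflection at 2 by superposition:
  point load 86 at a = 3.6: Pa²(3L − a)/(6EI) = 1560/EI
  point load 178.6 at a = 1.5: Pa²(3L − a)/(6EI) = 703.2/EI
  δ_0 = 2264/EI
Flexibility coefficient — unit upward force at 2: δ_{22} = L³/(3EI) = 21.33/EI.
Compatibility at 2: δ_0 − R_2·δ_{22} = 0, so R_2 = 2264/21.33 = 106.1 kN.
Vertical equilibrium: R_1 = ΣP − R_2 = 264.6 − 106.1 = 158.5 kN.

R_1 = 158.5 kN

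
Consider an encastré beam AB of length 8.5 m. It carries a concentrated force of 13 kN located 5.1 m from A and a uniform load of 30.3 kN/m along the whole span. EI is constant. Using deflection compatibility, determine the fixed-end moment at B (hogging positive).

Take the two fixed-end moments M_A, M_B as redundants; the released structure is the simple span AB.
On the primary (simply-supported) span, the end slopes from the loading are:
  at A: point load 13 at a = 5.1: Pab(L + b)/(6LEI) = 52.6/EI
  at B: point load 13 at a = 5.1: Pab(L + a)/(6LEI) = 60.11/EI
  at A: UDL 30.3: wL³/(24EI) = 775.3/EI
  at B: UDL 30.3: wL³/(24EI) = 775.3/EI
  θ_A0 = 827.9/EI,  θ_B0 = 835.4/EI
Flexibility coefficients: a unit moment at one end gives L/(3EI) there and L/(6EI) at the far end, so f₁₁ = f₂₂ = 2.833/EI and f₁₂ = f₂₁ = 1.417/EI.
Compatibility — zero rotation at each built-in end:
  2.833 M_A + 1.417 M_B = 827.9
  1.417 M_A + 2.833 M_B = 835.4
Solving the pair gives M_A = 193 kN·m and M_B = 198.3 kN·m (hogging).

M_B = 198.3 kN·m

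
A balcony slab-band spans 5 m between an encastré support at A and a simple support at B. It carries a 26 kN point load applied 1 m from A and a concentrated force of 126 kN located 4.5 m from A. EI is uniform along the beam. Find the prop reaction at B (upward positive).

Release the roller at B. Primary structure: cantilever fixed at A.
Free-end deflection of the primary structure under the applied loading (downward +):
  point load 26 at a = 1: Pa²(3L − a)/(6EI) = 60.67/EI
  point load 126 at a = 4.5: Pa²(3L − a)/(6EI) = 4465/EI
  δ_0 = 4526/EI
Flexibility coefficient — unit upward force at B: δ_{BB} = L³/(3EI) = 41.67/EI.
Compatibility at B: δ_0 − R_B·δ_{BB} = 0, so R_B = 4526/41.67 = 108.6 kN.

R_B = 108.6 kN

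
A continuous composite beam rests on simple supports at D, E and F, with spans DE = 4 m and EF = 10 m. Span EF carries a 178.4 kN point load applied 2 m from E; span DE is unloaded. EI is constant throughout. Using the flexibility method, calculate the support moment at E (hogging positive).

M_E = 183.5 kN·m

Release continuity at E by inserting a hinge; the redundant is the internal moment M_E. The primary structure is two simply-supported spans DE and EF.
Rotations at E on the released spans (each span's end-slope, ×1/EI):
  span EF: point load 178.4 at a = 2: Pab(L + b)/(6LEI) = 856.3/EI
  relative rotation θ_0 = (0 + 856.3)/EI = 856.3/EI
A unit hogging moment at E produces rotation L₁/(3EI) + L₂/(3EI) = 4.667/EI.
Compatibility: M_E·(L₁+L₂)/(3EI) = θ_0, giving M_E = 183.5 kN·m (hogging).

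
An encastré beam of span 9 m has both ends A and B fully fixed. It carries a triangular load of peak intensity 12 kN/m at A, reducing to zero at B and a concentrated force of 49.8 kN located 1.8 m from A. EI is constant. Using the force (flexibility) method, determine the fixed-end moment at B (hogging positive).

Take the two fixed-end moments M_A, M_B as redundants; the released structure is the simple span AB.
Simple-span end rotations at A and B under the given loads:
  at A: triangular load, peak 12: w₀L³/(45EI) = 194.4/EI
  at B: triangular load, peak 12: 7w₀L³/(360EI) = 170.1/EI
  at A: point load 49.8 at a = 1.8: Pab(L + b)/(6LEI) = 193.6/EI
  at B: point load 49.8 at a = 1.8: Pab(L + a)/(6LEI) = 129.1/EI
  θ_A0 = 388/EI,  θ_B0 = 299.2/EI
Flexibility coefficients: a unit moment at one end gives L/(3EI) there and L/(6EI) at the far end, so f₁₁ = f₂₂ = 3/EI and f₁₂ = f₂₁ = 1.5/EI.
Compatibility — zero rotation at each built-in end:
  3 M_A + 1.5 M_B = 388
  1.5 M_A + 3 M_B = 299.2
Solving the pair gives M_A = 106 kN·m and M_B = 46.74 kN·m (hogging).

M_B = 46.74 kN·m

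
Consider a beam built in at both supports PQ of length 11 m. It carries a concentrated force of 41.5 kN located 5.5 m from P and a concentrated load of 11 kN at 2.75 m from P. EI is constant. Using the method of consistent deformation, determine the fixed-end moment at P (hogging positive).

M_P = 74.08 kN·m

Take the two fixed-end moments M_P, M_Q as redundants; the released structure is the simple span PQ.
Simple-span end rotations at P and Q under the given loads:
  at P: point load 41.5 at a = 5.5: Pab(L + b)/(6LEI) = 313.8/EI
  at Q: point load 41.5 at a = 5.5: Pab(L + a)/(6LEI) = 313.8/EI
  at P: point load 11 at a = 2.75: Pab(L + b)/(6LEI) = 72.79/EI
  at Q: point load 11 at a = 2.75: Pab(L + a)/(6LEI) = 51.99/EI
  θ_P0 = 386.6/EI,  θ_Q0 = 365.8/EI
Flexibility coefficients: a unit moment at one end gives L/(3EI) there and L/(6EI) at the far end, so f₁₁ = f₂₂ = 3.667/EI and f₁₂ = f₂₁ = 1.833/EI.
Compatibility — zero rotation at each built-in end:
  3.667 M_P + 1.833 M_Q = 386.6
  1.833 M_P + 3.667 M_Q = 365.8
Solving the pair gives M_P = 74.08 kN·m and M_Q = 62.73 kN·m (hogging).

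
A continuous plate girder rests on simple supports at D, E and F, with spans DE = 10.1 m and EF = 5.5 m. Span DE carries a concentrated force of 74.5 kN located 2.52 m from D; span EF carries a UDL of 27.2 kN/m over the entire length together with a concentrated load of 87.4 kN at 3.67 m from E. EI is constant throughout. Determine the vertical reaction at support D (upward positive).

R_D = 44.2 kN

Take M_E as the redundant. Released structure: two simple spans DE and EF with a hinge at E.
Rotations at E on the released spans (each span's end-slope, ×1/EI):
  span DE: point load 74.5 at a = 2.52: Pab(L + a)/(6LEI) = 296.4/EI
  span EF: UDL 27.2: wL³/(24EI) = 188.6/EI
  span EF: point load 87.4 at a = 3.67: Pab(L + b)/(6LEI) = 130.4/EI
  relative rotation θ_0 = (296.4 + 318.9)/EI = 615.3/EI
A unit hogging moment at E produces rotation L₁/(3EI) + L₂/(3EI) = 5.2/EI.
Slope continuity at E: θ_0 = M_E·5.2/EI, so M_E = 615.3/5.2 = 118.3 kN·m (hogging).
Span DE, ΣM about D with M_E applied at E: R_E^{DE}·10.1 = 187.7 + 118.3, so R_E^{DE} = 30.3 kN and R_D = 74.5 − 30.3 = 44.2 kN.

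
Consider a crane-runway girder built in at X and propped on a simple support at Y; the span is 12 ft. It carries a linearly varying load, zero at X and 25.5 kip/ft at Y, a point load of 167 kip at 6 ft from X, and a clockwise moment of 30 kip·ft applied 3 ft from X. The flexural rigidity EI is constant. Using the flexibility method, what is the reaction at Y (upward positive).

Remove the prop at Y; the released (primary) structure is a cantilever built in at X.
Deflection at Y on the released cantilever, summing each load's contribution:
  triangular load, peak 25.5 at the free end: 11w₀L⁴/(120EI) = 48470/EI
  point load 167 at a = 6: Pa²(3L − a)/(6EI) = 30060/EI
  clockwise couple 30 at a = 3: M₀a(2L − a)/(2EI) = 945/EI
  δ_0 = 79475/EI
Flexibility coefficient — unit upward force at Y: δ_{YY} = L³/(3EI) = 576/EI.
Compatibility at Y: δ_0 − R_Y·δ_{YY} = 0, so R_Y = 79475/576 = 138 kip.

R_Y = 138 kip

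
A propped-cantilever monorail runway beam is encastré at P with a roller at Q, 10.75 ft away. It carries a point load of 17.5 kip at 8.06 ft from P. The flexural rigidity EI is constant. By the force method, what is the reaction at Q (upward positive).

Choose R_Q as the redundant. The primary structure is the cantilever fixed at P.
Downward deflection at the released point Q due to the loads:
  point load 17.5 at a = 8.06: Pa²(3L − a)/(6EI) = 4583/EI
Flexibility coefficient — unit upward force at Q: δ_{QQ} = L³/(3EI) = 414.1/EI.
The prop prevents deflection at Q: R_Q = δ_0/δ_{QQ} = 4583/414.1 = 11.07 kip.

R_Q = 11.07 kip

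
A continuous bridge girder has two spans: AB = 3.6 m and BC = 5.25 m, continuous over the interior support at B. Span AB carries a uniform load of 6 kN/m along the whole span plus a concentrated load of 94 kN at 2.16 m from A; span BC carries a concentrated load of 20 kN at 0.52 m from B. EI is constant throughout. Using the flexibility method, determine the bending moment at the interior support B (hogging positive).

M_B = 35.67 kN·m

Take M_B as the redundant. Released structure: two simple spans AB and BC with a hinge at B.
Rotations at B on the released spans (each span's end-slope, ×1/EI):
  span AB: UDL 6: wL³/(24EI) = 11.66/EI
  span AB: point load 94 at a = 2.16: Pab(L + a)/(6LEI) = 77.97/EI
  span BC: point load 20 at a = 0.52: Pab(L + b)/(6LEI) = 15.59/EI
  relative rotation θ_0 = (89.63 + 15.59)/EI = 105.2/EI
A unit hogging moment at B produces rotation L₁/(3EI) + L₂/(3EI) = 2.95/EI.
Compatibility: M_B·(L₁+L₂)/(3EI) = θ_0, giving M_B = 35.67 kN·m (hogging).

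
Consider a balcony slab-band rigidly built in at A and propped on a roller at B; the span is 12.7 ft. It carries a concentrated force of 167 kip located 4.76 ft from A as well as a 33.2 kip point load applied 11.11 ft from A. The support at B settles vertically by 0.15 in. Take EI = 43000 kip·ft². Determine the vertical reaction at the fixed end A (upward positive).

R_A = 143.2 kip

Choose R_B as the redundant. The primary structure is the cantilever fixed at A.
Deflection at B on the released cantilever, summing each load's contribution:
  point load 167 at a = 4.76: Pa²(3L − a)/(6EI) = 21025/EI
  point load 33.2 at a = 11.11: Pa²(3L − a)/(6EI) = 18434/EI
  δ_0 = 39459/EI
Tip deflection under a unit load at B: L³/(3EI) = 682.8/EI.
With EI = 43000 kip·ft²: δ_0 = 0.91766 ft and δ_{BB} = 0.015879 ft/kip.
Compatibility — the beam at B must follow the support down by 0.0125 ft: δ_0 − R_B·δ_{BB} = 0.0125, so R_B = (0.91766 − 0.0125)/0.015879 = 57 kip.
Vertical equilibrium: R_A = ΣP − R_B = 200.2 − 57 = 143.2 kip.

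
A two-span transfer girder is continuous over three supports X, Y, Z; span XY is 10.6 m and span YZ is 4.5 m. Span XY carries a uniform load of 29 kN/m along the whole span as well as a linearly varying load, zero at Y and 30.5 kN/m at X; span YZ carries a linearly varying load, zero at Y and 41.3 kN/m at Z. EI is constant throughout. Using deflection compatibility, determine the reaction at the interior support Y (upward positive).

Insert a hinge at Y; M_Y is the redundant, and each span becomes simply supported.
End slopes at the hinge Y, treating each span as simply supported:
  span XY: UDL 29: wL³/(24EI) = 1439/EI
  span XY: triangular load, peak 30.5: 7w₀L³/(360EI) = 706.3/EI
  span YZ: triangular load, peak 41.3: 7w₀L³/(360EI) = 73.18/EI
  relative rotation θ_0 = (2145 + 73.18)/EI = 2219/EI
A unit hogging moment at Y produces rotation L₁/(3EI) + L₂/(3EI) = 5.033/EI.
Compatibility: M_Y·(L₁+L₂)/(3EI) = θ_0, giving M_Y = 440.8 kN·m (hogging).
Span XY, ΣM about X with M_Y applied at Y: R_Y^{XY}·10.6 = 2200 + 440.8, so R_Y^{XY} = 249.2 kN and R_X = 469.1 − 249.2 = 219.9 kN.
Span YZ, ΣM about Z: R_Y^{YZ}·4.5 = 139.4 + 440.8, so R_Y^{YZ} = 128.9 kN and R_Z = 92.92 − 128.9 = -36 kN.
R_Y = 249.2 + 128.9 = 378.1 kN.

R_Y = 378.1 kN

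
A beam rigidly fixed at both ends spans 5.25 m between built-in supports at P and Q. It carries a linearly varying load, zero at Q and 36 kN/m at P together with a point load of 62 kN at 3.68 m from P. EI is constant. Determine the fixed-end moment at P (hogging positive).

Release both end moments; the primary structure is a simply-supported span PQ with redundants M_P and M_Q.
End rotations of the released simple span under the applied load (×1/EI):
  at P: triangular load, peak 36: w₀L³/(45EI) = 115.8/EI
  at Q: triangular load, peak 36: 7w₀L³/(360EI) = 101.3/EI
  at P: point load 62 at a = 3.68: Pab(L + b)/(6LEI) = 77.56/EI
  at Q: point load 62 at a = 3.68: Pab(L + a)/(6LEI) = 101.6/EI
  θ_P0 = 193.3/EI,  θ_Q0 = 202.8/EI
Flexibility coefficients: a unit moment at one end gives L/(3EI) there and L/(6EI) at the far end, so f₁₁ = f₂₂ = 1.75/EI and f₁₂ = f₂₁ = 0.875/EI.
Compatibility — zero rotation at each built-in end:
  1.75 M_P + 0.875 M_Q = 193.3
  0.875 M_P + 1.75 M_Q = 202.8
Solving the pair gives M_P = 70.02 kN·m and M_Q = 80.9 kN·m (hogging).

M_P = 70.02 kN·m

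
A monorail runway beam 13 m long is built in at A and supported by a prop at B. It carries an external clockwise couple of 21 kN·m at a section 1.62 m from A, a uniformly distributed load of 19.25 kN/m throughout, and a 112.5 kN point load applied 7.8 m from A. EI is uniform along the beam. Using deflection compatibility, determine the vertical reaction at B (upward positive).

R_B = 143 kN

Remove the prop at B; the released (primary) structure is a cantilever built in at A.
Free-end deflection of the primary structure under the applied loading (downward +):
  clockwise couple 21 at a = 1.62: M₀a(2L − a)/(2EI) = 414.7/EI
  UDL 19.25: wL⁴/(8EI) = 68725/EI
  point load 112.5 at a = 7.8: Pa²(3L − a)/(6EI) = 35591/EI
  δ_0 = 104731/EI
Flexibility coefficient — unit upward force at B: δ_{BB} = L³/(3EI) = 732.3/EI.
Compatibility at B: δ_0 − R_B·δ_{BB} = 0, so R_B = 104731/732.3 = 143 kN.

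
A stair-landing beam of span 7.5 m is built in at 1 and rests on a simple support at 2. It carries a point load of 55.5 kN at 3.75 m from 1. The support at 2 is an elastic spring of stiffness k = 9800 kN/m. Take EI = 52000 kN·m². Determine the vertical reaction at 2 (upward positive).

Take the reaction at 2 as the redundant and release it; the primary structure is a cantilever fixed at 1.
Downward deflection at the released point 2 due to the loads:
  point load 55.5 at a = 3.75: Pa²(3L − a)/(6EI) = 2439/EI
Flexibility coefficient — unit upward force at 2: δ_{22} = L³/(3EI) = 140.6/EI.
With EI = 52000 kN·m²: δ_0 = 0.046903 m and δ_{22} = 0.002704 m/kN.
Compatibility — the spring shortens by R_2/k under the reaction it provides: δ_0 − R_2·δ_{22} = R_2/k. With 1/k = 0.000102 m/kN, R_2 = δ_0 / (δ_{22} + 1/k) = 0.046903 / (0.002704 + 0.000102) = 16.71 kN.

R_2 = 16.71 kN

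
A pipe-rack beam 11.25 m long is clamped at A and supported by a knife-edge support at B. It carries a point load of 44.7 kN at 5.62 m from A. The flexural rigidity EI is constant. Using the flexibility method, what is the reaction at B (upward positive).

Choose R_B as the redundant. The primary structure is the cantilever fixed at A.
Downward deflection at the released point B due to the loads:
  point load 44.7 at a = 5.62: Pa²(3L − a)/(6EI) = 6619/EI
Flexibility coefficient — unit upward force at B: δ_{BB} = L³/(3EI) = 474.6/EI.
Compatibility at B: δ_0 − R_B·δ_{BB} = 0, so R_B = 6619/474.6 = 13.95 kN.

R_B = 13.95 kN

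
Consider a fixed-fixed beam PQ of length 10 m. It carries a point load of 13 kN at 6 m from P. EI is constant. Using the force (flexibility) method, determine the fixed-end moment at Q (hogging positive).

M_Q = 18.72 kN·m

Release both end moments; the primary structure is a simply-supported span PQ with redundants M_P and M_Q.
End rotations of the released simple span under the applied load (×1/EI):
  at P: point load 13 at a = 6: Pab(L + b)/(6LEI) = 72.8/EI
  at Q: point load 13 at a = 6: Pab(L + a)/(6LEI) = 83.2/EI
  θ_P0 = 72.8/EI,  θ_Q0 = 83.2/EI
Flexibility coefficients: a unit moment at one end gives L/(3EI) there and L/(6EI) at the far end, so f₁₁ = f₂₂ = 3.333/EI and f₁₂ = f₂₁ = 1.667/EI.
Compatibility — zero rotation at each built-in end:
  3.333 M_P + 1.667 M_Q = 72.8
  1.667 M_P + 3.333 M_Q = 83.2
Solving the pair gives M_P = 12.48 kN·m and M_Q = 18.72 kN·m (hogging).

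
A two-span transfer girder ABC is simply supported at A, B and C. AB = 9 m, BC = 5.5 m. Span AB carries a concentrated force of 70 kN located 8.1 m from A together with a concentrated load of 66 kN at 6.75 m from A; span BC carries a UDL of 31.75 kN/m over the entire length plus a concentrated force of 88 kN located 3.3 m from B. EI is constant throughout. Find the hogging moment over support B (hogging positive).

Insert a hinge at B; M_B is the redundant, and each span becomes simply supported.
Discontinuity in slope at B on the released structure — sum the simple-span end rotations:
  span AB: point load 70 at a = 8.1: Pab(L + a)/(6LEI) = 161.6/EI
  span AB: point load 66 at a = 6.75: Pab(L + a)/(6LEI) = 292.4/EI
  span BC: UDL 31.75: wL³/(24EI) = 220.1/EI
  span BC: point load 88 at a = 3.3: Pab(L + b)/(6LEI) = 149.1/EI
  relative rotation θ_0 = (454 + 369.2)/EI = 823.1/EI
A unit hogging moment at B produces rotation L₁/(3EI) + L₂/(3EI) = 4.833/EI.
Compatibility: M_B·(L₁+L₂)/(3EI) = θ_0, giving M_B = 170.3 kN·m (hogging).

M_B = 170.3 kN·m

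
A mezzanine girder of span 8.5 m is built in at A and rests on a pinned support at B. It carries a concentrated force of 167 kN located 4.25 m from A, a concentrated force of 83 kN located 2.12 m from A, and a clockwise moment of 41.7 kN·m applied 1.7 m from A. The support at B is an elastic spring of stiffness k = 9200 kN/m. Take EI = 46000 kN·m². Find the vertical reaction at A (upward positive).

R_A = 189.5 kN

Choose R_B as the redundant. The primary structure is the cantilever fixed at A.
Primary-structure tip deflection at B by superposition:
  point load 167 at a = 4.25: Pa²(3L − a)/(6EI) = 10683/EI
  point load 83 at a = 2.12: Pa²(3L − a)/(6EI) = 1454/EI
  clockwise couple 41.7 at a = 1.7: M₀a(2L − a)/(2EI) = 542.3/EI
  δ_0 = 12679/EI
Flexibility coefficient — unit upward force at B: δ_{BB} = L³/(3EI) = 204.7/EI.
With EI = 46000 kN·m²: δ_0 = 0.27563 m and δ_{BB} = 0.00445 m/kN.
Compatibility — the spring shortens by R_B/k under the reaction it provides: δ_0 − R_B·δ_{BB} = R_B/k. With 1/k = 0.000109 m/kN, R_B = δ_0 / (δ_{BB} + 1/k) = 0.27563 / (0.00445 + 0.000109) = 60.46 kN.
Vertical equilibrium: R_A = ΣP − R_B = 250 − 60.46 = 189.5 kN.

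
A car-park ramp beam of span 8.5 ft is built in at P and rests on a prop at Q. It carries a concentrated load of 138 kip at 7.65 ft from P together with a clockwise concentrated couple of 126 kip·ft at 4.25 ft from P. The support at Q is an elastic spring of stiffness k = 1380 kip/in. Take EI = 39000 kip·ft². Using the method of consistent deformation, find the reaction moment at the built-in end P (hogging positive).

M_P = 55.27 kip·ft

Take the reaction at Q as the redundant and release it; the primary structure is a cantilever fixed at P.
Free-end deflection of the primary structure under the applied loading (downward +):
  point load 138 at a = 7.65: Pa²(3L − a)/(6EI) = 24026/EI
  clockwise couple 126 at a = 4.25: M₀a(2L − a)/(2EI) = 3414/EI
  δ_0 = 27440/EI
Flexibility coefficient — unit upward force at Q: δ_{QQ} = L³/(3EI) = 204.7/EI.
With EI = 39000 kip·ft²: δ_0 = 0.7036 ft and δ_{QQ} = 0.005249 ft/kip.
Compatibility — the spring shortens by R_Q/k under the reaction it provides: δ_0 − R_Q·δ_{QQ} = R_Q/k. With 1/k = 1/(1380×12) ft/kip = 0.00006 ft/kip, R_Q = δ_0 / (δ_{QQ} + 1/k) = 0.7036 / (0.005249 + 0.00006) = 132.5 kip.
Moment equilibrium about P: M_P = Σ(load moments about P) − R_Q·L = 1182 − 132.5×8.5 = 55.27 kip·ft.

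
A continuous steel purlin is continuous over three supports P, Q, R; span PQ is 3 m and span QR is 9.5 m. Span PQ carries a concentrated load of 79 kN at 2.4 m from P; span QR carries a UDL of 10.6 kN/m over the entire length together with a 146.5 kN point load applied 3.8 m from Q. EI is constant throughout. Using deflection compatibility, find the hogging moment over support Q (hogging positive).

Release continuity at Q by inserting a hinge; the redundant is the internal moment M_Q. The primary structure is two simply-supported spans PQ and QR.
End slopes at the hinge Q, treating each span as simply supported:
  span PQ: point load 79 at a = 2.4: Pab(L + a)/(6LEI) = 34.13/EI
  span QR: UDL 10.6: wL³/(24EI) = 378.7/EI
  span QR: point load 146.5 at a = 3.8: Pab(L + b)/(6LEI) = 846.2/EI
  relative rotation θ_0 = (34.13 + 1225)/EI = 1259/EI
A unit hogging moment at Q produces rotation L₁/(3EI) + L₂/(3EI) = 4.167/EI.
Slope continuity at Q: θ_0 = M_Q·4.167/EI, so M_Q = 1259/4.167 = 302.2 kN·m (hogging).

M_Q = 302.2 kN·m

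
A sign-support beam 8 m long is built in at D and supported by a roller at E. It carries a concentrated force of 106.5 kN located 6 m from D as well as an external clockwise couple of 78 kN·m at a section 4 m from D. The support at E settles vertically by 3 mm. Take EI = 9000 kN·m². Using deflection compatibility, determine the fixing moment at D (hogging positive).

Release the roller at E. Primary structure: cantilever fixed at D.
Deflection at E on the released cantilever, summing each load's contribution:
  point load 106.5 at a = 6: Pa²(3L − a)/(6EI) = 11502/EI
  clockwise couple 78 at a = 4: M₀a(2L − a)/(2EI) = 1872/EI
  δ_0 = 13374/EI
Flexibility coefficient — unit upward force at E: δ_{EE} = L³/(3EI) = 170.7/EI.
With EI = 9000 kN·m²: δ_0 = 1.486 m and δ_{EE} = 0.018963 m/kN.
Compatibility — the beam at E must follow the support down by 0.003 m: δ_0 − R_E·δ_{EE} = 0.003, so R_E = (1.486 − 0.003)/0.018963 = 78.21 kN.
Moment equilibrium about D: M_D = Σ(load moments about D) − R_E·L = 717 − 78.21×8 = 91.36 kN·m.

M_D = 91.36 kN·m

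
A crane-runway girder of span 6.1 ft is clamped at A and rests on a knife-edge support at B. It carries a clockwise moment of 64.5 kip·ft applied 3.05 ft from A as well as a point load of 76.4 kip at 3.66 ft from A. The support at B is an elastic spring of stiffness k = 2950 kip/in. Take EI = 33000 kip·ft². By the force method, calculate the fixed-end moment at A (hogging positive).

M_A = 73.57 kip·ft

Take the reaction at B as the redundant and release it; the primary structure is a cantilever fixed at A.
Downward deflection at the released point B due to the loads:
  clockwise couple 64.5 at a = 3.05: M₀a(2L − a)/(2EI) = 900/EI
  point load 76.4 at a = 3.66: Pa²(3L − a)/(6EI) = 2497/EI
  δ_0 = 3397/EI
Flexibility coefficient — unit upward force at B: δ_{BB} = L³/(3EI) = 75.66/EI.
With EI = 33000 kip·ft²: δ_0 = 0.10294 ft and δ_{BB} = 0.002293 ft/kip.
Compatibility — the spring shortens by R_B/k under the reaction it provides: δ_0 − R_B·δ_{BB} = R_B/k. With 1/k = 1/(2950×12) ft/kip = 0.000028 ft/kip, R_B = δ_0 / (δ_{BB} + 1/k) = 0.10294 / (0.002293 + 0.000028) = 44.35 kip.
Moment equilibrium about A: M_A = Σ(load moments about A) − R_B·L = 344.1 − 44.35×6.1 = 73.57 kip·ft.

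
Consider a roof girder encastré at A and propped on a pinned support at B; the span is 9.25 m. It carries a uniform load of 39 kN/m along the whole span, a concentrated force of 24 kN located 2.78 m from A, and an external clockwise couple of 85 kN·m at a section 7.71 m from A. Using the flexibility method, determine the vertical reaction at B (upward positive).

Release the roller at B. Primary structure: cantilever fixed at A.
Free-end deflection of the primary structure under the applied loading (downward +):
  UDL 39: wL⁴/(8EI) = 35690/EI
  point load 24 at a = 2.78: Pa²(3L − a)/(6EI) = 771.9/EI
  clockwise couple 85 at a = 7.71: M₀a(2L − a)/(2EI) = 3536/EI
  δ_0 = 39997/EI
Tip deflection under a unit load at B: L³/(3EI) = 263.8/EI.
Compatibility at B: δ_0 − R_B·δ_{BB} = 0, so R_B = 39997/263.8 = 151.6 kN.

R_B = 151.6 kN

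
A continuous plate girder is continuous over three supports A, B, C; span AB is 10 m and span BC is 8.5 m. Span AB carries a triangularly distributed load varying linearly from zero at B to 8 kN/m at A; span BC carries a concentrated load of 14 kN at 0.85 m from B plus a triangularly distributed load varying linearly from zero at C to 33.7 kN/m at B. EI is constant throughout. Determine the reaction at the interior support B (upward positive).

R_B = 144.2 kN

Take M_B as the redundant. Released structure: two simple spans AB and BC with a hinge at B.
Rotations at B on the released spans (each span's end-slope, ×1/EI):
  span AB: triangular load, peak 8: 7w₀L³/(360EI) = 155.6/EI
  span BC: point load 14 at a = 0.85: Pab(L + b)/(6LEI) = 28.83/EI
  span BC: triangular load, peak 33.7: w₀L³/(45EI) = 459.9/EI
  relative rotation θ_0 = (155.6 + 488.7)/EI = 644.3/EI
A unit hogging moment at B produces rotation L₁/(3EI) + L₂/(3EI) = 6.167/EI.
Slope continuity at B: θ_0 = M_B·6.167/EI, so M_B = 644.3/6.167 = 104.5 kN·m (hogging).
Span AB, ΣM about A with M_B applied at B: R_B^{AB}·10 = 133.3 + 104.5, so R_B^{AB} = 23.78 kN and R_A = 40 − 23.78 = 16.22 kN.
Span BC, ΣM about C: R_B^{BC}·8.5 = 918.7 + 104.5, so R_B^{BC} = 120.4 kN and R_C = 157.2 − 120.4 = 36.85 kN.
R_B = 23.78 + 120.4 = 144.2 kN.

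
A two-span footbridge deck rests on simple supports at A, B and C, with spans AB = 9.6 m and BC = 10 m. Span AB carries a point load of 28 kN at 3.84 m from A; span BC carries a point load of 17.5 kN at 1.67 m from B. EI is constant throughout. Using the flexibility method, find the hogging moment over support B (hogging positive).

M_B = 33.5 kN·m

Release continuity at B by inserting a hinge; the redundant is the internal moment M_B. The primary structure is two simply-supported spans AB and BC.
Rotations at B on the released spans (each span's end-slope, ×1/EI):
  span AB: point load 28 at a = 3.84: Pab(L + a)/(6LEI) = 144.5/EI
  span BC: point load 17.5 at a = 1.67: Pab(L + b)/(6LEI) = 74.37/EI
  relative rotation θ_0 = (144.5 + 74.37)/EI = 218.9/EI
A unit hogging moment at B produces rotation L₁/(3EI) + L₂/(3EI) = 6.533/EI.
Compatibility: M_B·(L₁+L₂)/(3EI) = θ_0, giving M_B = 33.5 kN·m (hogging).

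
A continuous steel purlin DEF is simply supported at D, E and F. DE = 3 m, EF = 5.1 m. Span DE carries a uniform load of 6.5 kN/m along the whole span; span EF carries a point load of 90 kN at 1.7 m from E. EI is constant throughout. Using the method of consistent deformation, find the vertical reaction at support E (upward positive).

Insert a hinge at E; M_E is the redundant, and each span becomes simply supported.
Discontinuity in slope at E on the released structure — sum the simple-span end rotations:
  span DE: UDL 6.5: wL³/(24EI) = 7.312/EI
  span EF: point load 90 at a = 1.7: Pab(L + b)/(6LEI) = 144.5/EI
  relative rotation θ_0 = (7.312 + 144.5)/EI = 151.8/EI
A unit hogging moment at E produces rotation L₁/(3EI) + L₂/(3EI) = 2.7/EI.
Compatibility: M_E·(L₁+L₂)/(3EI) = θ_0, giving M_E = 56.23 kN·m (hogging).
Span DE, ΣM about D with M_E applied at E: R_E^{DE}·3 = 29.25 + 56.23, so R_E^{DE} = 28.49 kN and R_D = 19.5 − 28.49 = -8.992 kN.
Span EF, ΣM about F: R_E^{EF}·5.1 = 306 + 56.23, so R_E^{EF} = 71.02 kN and R_F = 90 − 71.02 = 18.98 kN.
R_E = 28.49 + 71.02 = 99.52 kN.

R_E = 99.52 kN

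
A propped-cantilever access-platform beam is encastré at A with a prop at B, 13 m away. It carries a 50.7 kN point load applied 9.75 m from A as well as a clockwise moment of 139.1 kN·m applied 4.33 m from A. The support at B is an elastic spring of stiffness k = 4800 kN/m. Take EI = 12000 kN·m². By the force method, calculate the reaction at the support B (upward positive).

R_B = 40.86 kN

Release the roller at B. Primary structure: cantilever fixed at A.
Free-end deflection of the primary structure under the applied loading (downward +):
  point load 50.7 at a = 9.75: Pa²(3L − a)/(6EI) = 23496/EI
  clockwise couple 139.1 at a = 4.33: M₀a(2L − a)/(2EI) = 6526/EI
  δ_0 = 30022/EI
Flexibility coefficient — unit upward force at B: δ_{BB} = L³/(3EI) = 732.3/EI.
With EI = 12000 kN·m²: δ_0 = 2.5018 m and δ_{BB} = 0.061028 m/kN.
Compatibility — the spring shortens by R_B/k under the reaction it provides: δ_0 − R_B·δ_{BB} = R_B/k. With 1/k = 0.000208 m/kN, R_B = δ_0 / (δ_{BB} + 1/k) = 2.5018 / (0.061028 + 0.000208) = 40.86 kN.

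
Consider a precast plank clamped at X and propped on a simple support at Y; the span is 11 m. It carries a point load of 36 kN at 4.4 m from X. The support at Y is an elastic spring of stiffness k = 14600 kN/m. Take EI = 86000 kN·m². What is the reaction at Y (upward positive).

Choose R_Y as the redundant. The primary structure is the cantilever fixed at X.
Downward deflection at the released point Y due to the loads:
  point load 36 at a = 4.4: Pa²(3L − a)/(6EI) = 3322/EI
Tip deflection under a unit load at Y: L³/(3EI) = 443.7/EI.
With EI = 86000 kN·m²: δ_0 = 0.03863 m and δ_{YY} = 0.005159 m/kN.
Compatibility — the spring shortens by R_Y/k under the reaction it provides: δ_0 − R_Y·δ_{YY} = R_Y/k. With 1/k = 0.000068 m/kN, R_Y = δ_0 / (δ_{YY} + 1/k) = 0.03863 / (0.005159 + 0.000068) = 7.39 kN.

R_Y = 7.39 kN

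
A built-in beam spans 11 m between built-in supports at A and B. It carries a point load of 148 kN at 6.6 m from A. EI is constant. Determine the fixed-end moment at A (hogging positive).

Release both end moments; the primary structure is a simply-supported span AB with redundants M_A and M_B.
On the primary (simply-supported) span, the end slopes from the loading are:
  at A: point load 148 at a = 6.6: Pab(L + b)/(6LEI) = 1003/EI
  at B: point load 148 at a = 6.6: Pab(L + a)/(6LEI) = 1146/EI
  θ_A0 = 1003/EI,  θ_B0 = 1146/EI
Flexibility coefficients: a unit moment at one end gives L/(3EI) there and L/(6EI) at the far end, so f₁₁ = f₂₂ = 3.667/EI and f₁₂ = f₂₁ = 1.833/EI.
Compatibility — zero rotation at each built-in end:
  3.667 M_A + 1.833 M_B = 1003
  1.833 M_A + 3.667 M_B = 1146
Solving the pair gives M_A = 156.3 kN·m and M_B = 234.4 kN·m (hogging).

M_A = 156.3 kN·m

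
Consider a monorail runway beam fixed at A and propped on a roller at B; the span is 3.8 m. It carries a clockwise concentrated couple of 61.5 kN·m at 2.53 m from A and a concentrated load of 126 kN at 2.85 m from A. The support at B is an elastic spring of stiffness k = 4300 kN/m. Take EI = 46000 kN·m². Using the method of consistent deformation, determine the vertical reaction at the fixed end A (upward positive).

R_A = 62.08 kN

Take the reaction at B as the redundant and release it; the primary structure is a cantilever fixed at A.
Deflection at B on the released cantilever, summing each load's contribution:
  clockwise couple 61.5 at a = 2.53: M₀a(2L − a)/(2EI) = 394.4/EI
  point load 126 at a = 2.85: Pa²(3L − a)/(6EI) = 1458/EI
  δ_0 = 1853/EI
Flexibility coefficient — unit upward force at B: δ_{BB} = L³/(3EI) = 18.29/EI.
With EI = 46000 kN·m²: δ_0 = 0.040279 m and δ_{BB} = 0.000398 m/kN.
Compatibility — the spring shortens by R_B/k under the reaction it provides: δ_0 − R_B·δ_{BB} = R_B/k. With 1/k = 0.000233 m/kN, R_B = δ_0 / (δ_{BB} + 1/k) = 0.040279 / (0.000398 + 0.000233) = 63.92 kN.
Vertical equilibrium: R_A = ΣP − R_B = 126 − 63.92 = 62.08 kN.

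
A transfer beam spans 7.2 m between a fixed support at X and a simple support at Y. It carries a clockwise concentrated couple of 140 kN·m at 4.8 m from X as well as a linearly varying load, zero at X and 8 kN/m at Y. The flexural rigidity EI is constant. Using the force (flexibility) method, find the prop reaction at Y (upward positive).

Take the reaction at Y as the redundant and release it; the primary structure is a cantilever fixed at X.
Free-end deflection of the primary structure under the applied loading (downward +):
  clockwise couple 140 at a = 4.8: M₀a(2L − a)/(2EI) = 3226/EI
  triangular load, peak 8 at the free end: 11w₀L⁴/(120EI) = 1971/EI
  δ_0 = 5196/EI
Flexibility coefficient — unit upward force at Y: δ_{YY} = L³/(3EI) = 124.4/EI.
Compatibility at Y: δ_0 − R_Y·δ_{YY} = 0, so R_Y = 5196/124.4 = 41.77 kN.

R_Y = 41.77 kN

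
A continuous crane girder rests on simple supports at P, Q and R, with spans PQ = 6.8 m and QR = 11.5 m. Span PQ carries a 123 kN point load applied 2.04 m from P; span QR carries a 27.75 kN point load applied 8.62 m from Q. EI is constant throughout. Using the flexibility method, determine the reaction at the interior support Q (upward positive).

Insert a hinge at Q; M_Q is the redundant, and each span becomes simply supported.
Discontinuity in slope at Q on the released structure — sum the simple-span end rotations:
  span PQ: point load 123 at a = 2.04: Pab(L + a)/(6LEI) = 258.8/EI
  span QR: point load 27.75 at a = 8.62: Pab(L + b)/(6LEI) = 143.6/EI
  relative rotation θ_0 = (258.8 + 143.6)/EI = 402.4/EI
A unit hogging moment at Q produces rotation L₁/(3EI) + L₂/(3EI) = 6.1/EI.
Compatibility: M_Q·(L₁+L₂)/(3EI) = θ_0, giving M_Q = 65.96 kN·m (hogging).
Span PQ, ΣM about P with M_Q applied at Q: R_Q^{PQ}·6.8 = 250.9 + 65.96, so R_Q^{PQ} = 46.6 kN and R_P = 123 − 46.6 = 76.4 kN.
Span QR, ΣM about R: R_Q^{QR}·11.5 = 79.92 + 65.96, so R_Q^{QR} = 12.69 kN and R_R = 27.75 − 12.69 = 15.06 kN.
R_Q = 46.6 + 12.69 = 59.29 kN.

R_Q = 59.29 kN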